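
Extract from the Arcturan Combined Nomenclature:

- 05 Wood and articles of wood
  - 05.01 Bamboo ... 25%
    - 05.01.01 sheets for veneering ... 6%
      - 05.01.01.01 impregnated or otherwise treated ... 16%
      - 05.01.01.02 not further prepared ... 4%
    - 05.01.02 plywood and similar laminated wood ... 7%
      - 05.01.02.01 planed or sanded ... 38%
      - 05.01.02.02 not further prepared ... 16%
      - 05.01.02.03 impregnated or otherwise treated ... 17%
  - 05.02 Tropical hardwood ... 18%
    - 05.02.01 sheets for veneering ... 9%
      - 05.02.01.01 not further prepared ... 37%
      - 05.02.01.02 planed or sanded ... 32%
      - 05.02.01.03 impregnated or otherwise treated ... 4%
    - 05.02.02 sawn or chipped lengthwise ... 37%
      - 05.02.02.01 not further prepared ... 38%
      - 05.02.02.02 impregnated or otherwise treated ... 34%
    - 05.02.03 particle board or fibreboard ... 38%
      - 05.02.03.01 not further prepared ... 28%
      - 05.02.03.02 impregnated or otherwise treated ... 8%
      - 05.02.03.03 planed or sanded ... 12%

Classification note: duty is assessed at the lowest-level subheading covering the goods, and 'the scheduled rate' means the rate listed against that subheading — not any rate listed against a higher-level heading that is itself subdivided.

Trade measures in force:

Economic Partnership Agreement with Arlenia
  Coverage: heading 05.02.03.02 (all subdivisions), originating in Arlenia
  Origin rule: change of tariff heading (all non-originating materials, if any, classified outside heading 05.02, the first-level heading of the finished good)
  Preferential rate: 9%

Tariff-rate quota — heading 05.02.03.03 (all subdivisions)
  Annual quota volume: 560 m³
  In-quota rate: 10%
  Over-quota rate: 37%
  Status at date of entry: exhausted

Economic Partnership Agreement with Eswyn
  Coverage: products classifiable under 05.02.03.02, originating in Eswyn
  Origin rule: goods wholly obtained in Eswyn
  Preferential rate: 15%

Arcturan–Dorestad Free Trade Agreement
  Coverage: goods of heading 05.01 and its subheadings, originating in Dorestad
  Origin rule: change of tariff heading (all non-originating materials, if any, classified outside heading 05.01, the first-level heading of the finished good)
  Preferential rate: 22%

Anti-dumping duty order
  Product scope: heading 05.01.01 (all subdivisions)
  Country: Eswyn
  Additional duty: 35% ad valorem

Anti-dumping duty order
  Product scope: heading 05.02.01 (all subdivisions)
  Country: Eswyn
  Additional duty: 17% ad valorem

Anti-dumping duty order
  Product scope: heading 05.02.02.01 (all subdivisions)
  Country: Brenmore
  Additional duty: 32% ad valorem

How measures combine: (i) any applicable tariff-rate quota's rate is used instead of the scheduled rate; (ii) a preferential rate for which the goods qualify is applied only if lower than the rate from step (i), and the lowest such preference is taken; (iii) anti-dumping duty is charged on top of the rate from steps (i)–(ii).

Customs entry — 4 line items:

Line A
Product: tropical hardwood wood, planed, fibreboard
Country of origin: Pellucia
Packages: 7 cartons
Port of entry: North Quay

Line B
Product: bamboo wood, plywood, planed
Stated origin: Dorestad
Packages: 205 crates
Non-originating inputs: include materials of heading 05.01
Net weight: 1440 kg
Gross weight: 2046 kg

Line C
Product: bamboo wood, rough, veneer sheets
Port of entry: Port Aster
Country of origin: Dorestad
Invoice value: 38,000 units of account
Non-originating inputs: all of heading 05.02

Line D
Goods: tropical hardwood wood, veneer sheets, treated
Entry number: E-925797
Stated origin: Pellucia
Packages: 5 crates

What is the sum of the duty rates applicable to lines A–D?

83%

Line A: tropical hardwood → 05.02; fibreboard → 05.02.03; planed → 05.02.03.03. Scheduled 12%. quota on 05.02.03.03 exhausted → over-quota 37%. → 37%.
Line B: bamboo → 05.01; plywood → 05.01.02; planed → 05.01.02.01. Scheduled 38%. Dorestad agreement on 05.01: CTH not met. → 38%.
Line C: bamboo → 05.01; veneer sheets → 05.01.01; rough → 05.01.01.02. Scheduled 4%. Dorestad agreement on 05.01: CTH met → 22% available; preference 22% not lower than 4% → no reduction. → 4%.
Line D: tropical hardwood → 05.02; veneer sheets → 05.02.01; treated → 05.02.01.03. Scheduled 4%. No special measure applies. → 4%.
Sum: 37% + 38% + 4% + 4% = 83%.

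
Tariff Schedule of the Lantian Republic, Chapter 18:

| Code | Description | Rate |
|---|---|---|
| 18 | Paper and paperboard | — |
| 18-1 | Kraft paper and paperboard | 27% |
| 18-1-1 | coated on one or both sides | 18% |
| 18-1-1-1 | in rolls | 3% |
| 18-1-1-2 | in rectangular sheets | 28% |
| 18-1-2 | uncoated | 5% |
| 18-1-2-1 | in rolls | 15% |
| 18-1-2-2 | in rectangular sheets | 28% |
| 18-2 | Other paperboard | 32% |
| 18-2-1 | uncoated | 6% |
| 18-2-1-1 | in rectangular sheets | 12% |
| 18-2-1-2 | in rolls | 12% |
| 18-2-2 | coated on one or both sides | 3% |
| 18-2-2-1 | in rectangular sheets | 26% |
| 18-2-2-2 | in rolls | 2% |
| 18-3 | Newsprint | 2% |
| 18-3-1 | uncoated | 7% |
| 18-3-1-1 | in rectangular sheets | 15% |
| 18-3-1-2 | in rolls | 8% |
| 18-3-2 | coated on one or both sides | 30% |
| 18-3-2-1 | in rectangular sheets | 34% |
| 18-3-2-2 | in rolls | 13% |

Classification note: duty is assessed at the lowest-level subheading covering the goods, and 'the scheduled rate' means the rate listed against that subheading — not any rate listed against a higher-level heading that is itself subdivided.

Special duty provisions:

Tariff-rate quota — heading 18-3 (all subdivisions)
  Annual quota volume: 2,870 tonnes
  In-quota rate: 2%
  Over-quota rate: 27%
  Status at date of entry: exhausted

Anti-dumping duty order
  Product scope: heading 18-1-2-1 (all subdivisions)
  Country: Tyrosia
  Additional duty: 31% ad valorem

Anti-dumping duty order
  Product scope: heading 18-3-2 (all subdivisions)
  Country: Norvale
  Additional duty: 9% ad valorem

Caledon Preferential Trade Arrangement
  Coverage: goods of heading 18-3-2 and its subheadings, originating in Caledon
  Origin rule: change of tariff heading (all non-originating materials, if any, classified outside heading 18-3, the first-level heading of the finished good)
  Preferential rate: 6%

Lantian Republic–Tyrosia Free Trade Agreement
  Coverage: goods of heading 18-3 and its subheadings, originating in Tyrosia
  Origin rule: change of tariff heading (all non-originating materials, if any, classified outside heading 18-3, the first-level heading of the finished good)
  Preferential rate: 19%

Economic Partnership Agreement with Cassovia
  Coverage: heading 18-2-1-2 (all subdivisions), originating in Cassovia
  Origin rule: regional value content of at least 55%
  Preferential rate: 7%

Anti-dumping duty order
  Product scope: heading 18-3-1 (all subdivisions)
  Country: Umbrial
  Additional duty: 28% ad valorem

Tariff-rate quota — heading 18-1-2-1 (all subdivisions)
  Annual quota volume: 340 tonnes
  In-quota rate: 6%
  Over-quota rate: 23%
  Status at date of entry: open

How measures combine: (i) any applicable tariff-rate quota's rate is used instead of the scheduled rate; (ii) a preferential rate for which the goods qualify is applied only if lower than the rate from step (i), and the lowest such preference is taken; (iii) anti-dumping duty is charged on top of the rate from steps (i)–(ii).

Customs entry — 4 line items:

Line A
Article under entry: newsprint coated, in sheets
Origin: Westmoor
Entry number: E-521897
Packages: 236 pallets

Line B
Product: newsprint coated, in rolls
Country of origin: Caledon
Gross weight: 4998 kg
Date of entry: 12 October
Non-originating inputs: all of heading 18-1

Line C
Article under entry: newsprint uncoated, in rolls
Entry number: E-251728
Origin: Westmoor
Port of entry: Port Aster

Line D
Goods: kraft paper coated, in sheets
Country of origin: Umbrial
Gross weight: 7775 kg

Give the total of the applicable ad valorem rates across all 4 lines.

Line A: newsprint → 18-3; coated → 18-3-2; in sheets → 18-3-2-1. Scheduled 34%. quota on 18-3 exhausted → over-quota 27%. → 27%.
Line B: newsprint → 18-3; coated → 18-3-2; in rolls → 18-3-2-2. Scheduled 13%. quota on 18-3 exhausted → over-quota 27%; Caledon agreement on 18-3-2: CTH met → 6% available; preferential 6%. → 6%.
Line C: newsprint → 18-3; uncoated → 18-3-1; in rolls → 18-3-1-2. Scheduled 8%. quota on 18-3 exhausted → over-quota 27%. → 27%.
Line D: kraft paper → 18-1; coated → 18-1-1; in sheets → 18-1-1-2. Scheduled 28%. No special measure applies. → 28%.
Sum: 27% + 6% + 27% + 28% = 88%.

88%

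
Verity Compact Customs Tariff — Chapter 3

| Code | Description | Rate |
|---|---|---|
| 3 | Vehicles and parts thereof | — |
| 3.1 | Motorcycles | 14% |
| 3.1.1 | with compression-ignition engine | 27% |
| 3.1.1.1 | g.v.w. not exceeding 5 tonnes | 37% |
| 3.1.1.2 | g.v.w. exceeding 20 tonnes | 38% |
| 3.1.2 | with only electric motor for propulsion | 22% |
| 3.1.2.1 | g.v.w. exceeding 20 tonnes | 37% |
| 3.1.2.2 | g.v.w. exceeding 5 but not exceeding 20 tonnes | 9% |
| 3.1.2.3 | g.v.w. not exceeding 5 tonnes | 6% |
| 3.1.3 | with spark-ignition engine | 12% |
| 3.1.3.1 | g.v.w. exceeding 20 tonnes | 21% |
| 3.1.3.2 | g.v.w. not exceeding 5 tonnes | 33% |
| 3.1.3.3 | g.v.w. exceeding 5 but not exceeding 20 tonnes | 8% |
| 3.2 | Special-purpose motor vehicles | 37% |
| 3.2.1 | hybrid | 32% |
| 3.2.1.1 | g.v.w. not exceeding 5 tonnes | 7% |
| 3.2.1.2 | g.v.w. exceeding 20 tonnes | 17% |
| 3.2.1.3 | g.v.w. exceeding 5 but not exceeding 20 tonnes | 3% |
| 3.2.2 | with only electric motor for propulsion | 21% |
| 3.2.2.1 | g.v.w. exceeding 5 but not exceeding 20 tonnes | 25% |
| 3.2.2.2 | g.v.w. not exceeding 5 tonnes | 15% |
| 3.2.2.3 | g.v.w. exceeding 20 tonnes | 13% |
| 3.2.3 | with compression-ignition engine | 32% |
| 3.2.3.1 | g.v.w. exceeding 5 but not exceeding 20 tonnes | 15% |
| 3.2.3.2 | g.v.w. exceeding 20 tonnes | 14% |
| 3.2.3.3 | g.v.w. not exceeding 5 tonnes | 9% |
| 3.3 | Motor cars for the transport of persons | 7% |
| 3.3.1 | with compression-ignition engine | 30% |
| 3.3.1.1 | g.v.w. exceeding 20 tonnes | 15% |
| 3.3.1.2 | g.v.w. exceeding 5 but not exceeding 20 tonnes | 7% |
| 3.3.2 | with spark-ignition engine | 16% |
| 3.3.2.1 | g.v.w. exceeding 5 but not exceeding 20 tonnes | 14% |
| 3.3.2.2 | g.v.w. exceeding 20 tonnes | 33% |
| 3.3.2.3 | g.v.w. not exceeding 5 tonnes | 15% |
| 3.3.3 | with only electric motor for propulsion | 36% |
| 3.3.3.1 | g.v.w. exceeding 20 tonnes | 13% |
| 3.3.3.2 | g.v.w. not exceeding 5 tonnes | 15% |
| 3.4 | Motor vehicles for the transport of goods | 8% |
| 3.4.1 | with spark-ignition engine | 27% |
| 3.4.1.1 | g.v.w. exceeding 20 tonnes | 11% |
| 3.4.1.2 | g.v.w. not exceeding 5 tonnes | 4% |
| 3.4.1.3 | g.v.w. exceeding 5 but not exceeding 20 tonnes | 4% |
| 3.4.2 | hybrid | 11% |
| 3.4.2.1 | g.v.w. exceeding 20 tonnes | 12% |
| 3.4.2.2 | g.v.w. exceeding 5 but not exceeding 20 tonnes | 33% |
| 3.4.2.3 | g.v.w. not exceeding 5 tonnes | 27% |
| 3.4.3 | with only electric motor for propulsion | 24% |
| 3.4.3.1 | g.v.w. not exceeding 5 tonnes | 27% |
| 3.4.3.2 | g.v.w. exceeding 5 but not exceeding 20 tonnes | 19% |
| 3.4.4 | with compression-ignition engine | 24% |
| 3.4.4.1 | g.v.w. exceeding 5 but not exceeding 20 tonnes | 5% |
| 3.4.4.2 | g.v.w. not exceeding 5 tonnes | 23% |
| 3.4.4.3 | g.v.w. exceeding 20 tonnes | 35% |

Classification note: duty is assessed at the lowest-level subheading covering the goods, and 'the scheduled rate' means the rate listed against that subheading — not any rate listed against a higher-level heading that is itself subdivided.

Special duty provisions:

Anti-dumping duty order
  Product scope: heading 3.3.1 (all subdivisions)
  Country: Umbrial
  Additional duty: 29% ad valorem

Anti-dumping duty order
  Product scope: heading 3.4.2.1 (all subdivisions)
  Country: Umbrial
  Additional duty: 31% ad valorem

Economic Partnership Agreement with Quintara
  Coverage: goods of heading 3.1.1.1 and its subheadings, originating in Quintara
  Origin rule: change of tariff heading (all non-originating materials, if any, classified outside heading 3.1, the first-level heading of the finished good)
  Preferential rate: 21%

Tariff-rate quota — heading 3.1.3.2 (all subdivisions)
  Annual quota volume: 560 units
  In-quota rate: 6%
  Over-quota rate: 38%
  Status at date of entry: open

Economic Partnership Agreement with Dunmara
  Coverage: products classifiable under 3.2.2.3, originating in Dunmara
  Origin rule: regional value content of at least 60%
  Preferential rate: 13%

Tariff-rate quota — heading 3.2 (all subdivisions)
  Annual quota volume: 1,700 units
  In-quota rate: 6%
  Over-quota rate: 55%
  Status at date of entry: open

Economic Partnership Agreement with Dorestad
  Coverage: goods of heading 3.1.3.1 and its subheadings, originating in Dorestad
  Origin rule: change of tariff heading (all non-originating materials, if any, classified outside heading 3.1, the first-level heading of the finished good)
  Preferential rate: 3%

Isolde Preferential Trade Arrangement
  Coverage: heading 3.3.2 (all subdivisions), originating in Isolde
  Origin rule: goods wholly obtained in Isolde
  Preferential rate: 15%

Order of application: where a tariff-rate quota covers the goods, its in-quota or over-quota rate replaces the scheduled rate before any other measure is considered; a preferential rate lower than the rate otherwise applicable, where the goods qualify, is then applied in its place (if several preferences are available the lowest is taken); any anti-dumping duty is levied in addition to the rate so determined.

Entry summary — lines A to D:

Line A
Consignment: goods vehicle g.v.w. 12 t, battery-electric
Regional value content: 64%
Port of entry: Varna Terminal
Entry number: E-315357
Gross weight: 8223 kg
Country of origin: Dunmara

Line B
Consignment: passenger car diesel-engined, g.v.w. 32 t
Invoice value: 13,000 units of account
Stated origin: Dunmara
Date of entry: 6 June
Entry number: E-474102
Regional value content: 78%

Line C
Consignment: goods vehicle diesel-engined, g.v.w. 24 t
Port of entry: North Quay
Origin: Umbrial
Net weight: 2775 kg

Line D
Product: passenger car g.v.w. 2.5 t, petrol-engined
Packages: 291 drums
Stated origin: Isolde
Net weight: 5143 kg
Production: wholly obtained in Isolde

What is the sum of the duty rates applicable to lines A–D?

Line A: goods vehicle → 3.4; battery-electric → 3.4.3; g.v.w. 12 t → 3.4.3.2. Scheduled 19%. Dunmara agreement on 3.2.2.3: 3.4.3.2 not covered. → 19%.
Line B: passenger car → 3.3; diesel-engined → 3.3.1; g.v.w. 32 t → 3.3.1.1. Scheduled 15%. Dunmara agreement on 3.2.2.3: 3.3.1.1 not covered. → 15%.
Line C: goods vehicle → 3.4; diesel-engined → 3.4.4; g.v.w. 24 t → 3.4.4.3. Scheduled 35%. No special measure applies. → 35%.
Line D: passenger car → 3.3; petrol-engined → 3.3.2; g.v.w. 2.5 t → 3.3.2.3. Scheduled 15%. Isolde agreement on 3.3.2: wholly obtained → 15% available; preference 15% not lower than 15% → no reduction. → 15%.
Sum: 19% + 15% + 35% + 15% = 84%.

84%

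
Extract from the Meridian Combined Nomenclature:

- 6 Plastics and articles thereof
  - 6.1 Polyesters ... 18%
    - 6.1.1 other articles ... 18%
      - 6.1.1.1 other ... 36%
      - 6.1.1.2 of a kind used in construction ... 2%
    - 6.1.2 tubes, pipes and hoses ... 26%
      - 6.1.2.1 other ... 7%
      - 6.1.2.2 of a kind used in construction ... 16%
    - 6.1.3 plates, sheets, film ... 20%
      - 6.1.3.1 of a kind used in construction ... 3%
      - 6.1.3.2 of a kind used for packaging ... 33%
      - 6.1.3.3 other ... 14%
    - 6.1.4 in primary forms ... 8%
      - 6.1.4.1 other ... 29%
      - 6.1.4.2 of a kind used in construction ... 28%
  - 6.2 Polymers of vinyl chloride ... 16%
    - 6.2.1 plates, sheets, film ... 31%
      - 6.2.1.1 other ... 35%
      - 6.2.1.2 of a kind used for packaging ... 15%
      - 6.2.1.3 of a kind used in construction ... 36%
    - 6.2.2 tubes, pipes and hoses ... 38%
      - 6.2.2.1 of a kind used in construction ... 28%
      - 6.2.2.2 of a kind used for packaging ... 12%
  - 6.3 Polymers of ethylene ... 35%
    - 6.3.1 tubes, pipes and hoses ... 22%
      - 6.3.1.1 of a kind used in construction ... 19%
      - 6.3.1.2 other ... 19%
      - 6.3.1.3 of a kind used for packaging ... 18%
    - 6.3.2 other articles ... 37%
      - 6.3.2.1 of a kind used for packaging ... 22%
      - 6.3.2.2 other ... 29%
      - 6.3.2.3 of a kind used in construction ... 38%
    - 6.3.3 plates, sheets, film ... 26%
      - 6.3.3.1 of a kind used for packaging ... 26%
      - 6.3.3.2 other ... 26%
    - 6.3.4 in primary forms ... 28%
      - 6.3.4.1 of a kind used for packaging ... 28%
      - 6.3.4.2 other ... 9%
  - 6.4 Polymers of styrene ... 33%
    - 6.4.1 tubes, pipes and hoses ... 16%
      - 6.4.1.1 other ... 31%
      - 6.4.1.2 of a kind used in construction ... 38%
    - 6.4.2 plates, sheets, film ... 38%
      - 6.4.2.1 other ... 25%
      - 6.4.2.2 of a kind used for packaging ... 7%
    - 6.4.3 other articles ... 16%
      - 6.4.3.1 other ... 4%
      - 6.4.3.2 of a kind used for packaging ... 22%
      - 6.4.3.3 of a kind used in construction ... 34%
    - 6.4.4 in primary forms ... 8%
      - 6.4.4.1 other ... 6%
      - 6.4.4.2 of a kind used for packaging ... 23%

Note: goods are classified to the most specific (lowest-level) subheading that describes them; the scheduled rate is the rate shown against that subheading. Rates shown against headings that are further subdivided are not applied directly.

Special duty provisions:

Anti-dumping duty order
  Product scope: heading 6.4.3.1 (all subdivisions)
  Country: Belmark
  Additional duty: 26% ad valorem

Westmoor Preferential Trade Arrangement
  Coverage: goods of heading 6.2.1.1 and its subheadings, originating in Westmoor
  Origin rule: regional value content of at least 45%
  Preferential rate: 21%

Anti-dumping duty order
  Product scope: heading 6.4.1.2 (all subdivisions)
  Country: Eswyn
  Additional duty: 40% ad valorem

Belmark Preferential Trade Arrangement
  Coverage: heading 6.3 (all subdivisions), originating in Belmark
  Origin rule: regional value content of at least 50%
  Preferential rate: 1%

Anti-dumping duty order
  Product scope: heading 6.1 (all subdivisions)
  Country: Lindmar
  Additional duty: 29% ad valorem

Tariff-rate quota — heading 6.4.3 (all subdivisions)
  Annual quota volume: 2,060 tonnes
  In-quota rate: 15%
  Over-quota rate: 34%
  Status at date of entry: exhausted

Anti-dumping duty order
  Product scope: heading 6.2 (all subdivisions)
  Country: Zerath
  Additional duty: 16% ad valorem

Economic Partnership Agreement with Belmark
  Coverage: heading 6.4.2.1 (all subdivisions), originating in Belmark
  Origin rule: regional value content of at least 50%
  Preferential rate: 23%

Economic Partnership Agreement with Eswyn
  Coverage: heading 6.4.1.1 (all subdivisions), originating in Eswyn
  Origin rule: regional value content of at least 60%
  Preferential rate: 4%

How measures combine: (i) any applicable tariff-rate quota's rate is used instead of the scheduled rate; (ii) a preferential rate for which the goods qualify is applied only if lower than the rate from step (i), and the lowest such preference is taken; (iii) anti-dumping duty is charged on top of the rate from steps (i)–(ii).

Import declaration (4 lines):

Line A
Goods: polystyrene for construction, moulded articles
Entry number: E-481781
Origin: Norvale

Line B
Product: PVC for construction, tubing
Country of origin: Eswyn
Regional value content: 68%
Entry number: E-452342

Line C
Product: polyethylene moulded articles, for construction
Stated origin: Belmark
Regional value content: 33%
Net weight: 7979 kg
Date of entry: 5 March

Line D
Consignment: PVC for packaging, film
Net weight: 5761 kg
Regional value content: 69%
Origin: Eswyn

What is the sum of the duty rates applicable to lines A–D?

Line A: polystyrene → 6.4; moulded articles → 6.4.3; for construction → 6.4.3.3. Scheduled 34%. quota on 6.4.3 exhausted → over-quota 34%. → 34%.
Line B: PVC → 6.2; tubing → 6.2.2; for construction → 6.2.2.1. Scheduled 28%. Eswyn agreement on 6.4.1.1: 6.2.2.1 not covered. → 28%.
Line C: polyethylene → 6.3; moulded articles → 6.3.2; for construction → 6.3.2.3. Scheduled 38%. Belmark agreement on 6.3: RVC < 50%; Belmark agreement on 6.4.2.1: 6.3.2.3 not covered. → 38%.
Line D: PVC → 6.2; film → 6.2.1; for packaging → 6.2.1.2. Scheduled 15%. Eswyn agreement on 6.4.1.1: 6.2.1.2 not covered. → 15%.
Sum: 34% + 28% + 38% + 15% = 115%.

115%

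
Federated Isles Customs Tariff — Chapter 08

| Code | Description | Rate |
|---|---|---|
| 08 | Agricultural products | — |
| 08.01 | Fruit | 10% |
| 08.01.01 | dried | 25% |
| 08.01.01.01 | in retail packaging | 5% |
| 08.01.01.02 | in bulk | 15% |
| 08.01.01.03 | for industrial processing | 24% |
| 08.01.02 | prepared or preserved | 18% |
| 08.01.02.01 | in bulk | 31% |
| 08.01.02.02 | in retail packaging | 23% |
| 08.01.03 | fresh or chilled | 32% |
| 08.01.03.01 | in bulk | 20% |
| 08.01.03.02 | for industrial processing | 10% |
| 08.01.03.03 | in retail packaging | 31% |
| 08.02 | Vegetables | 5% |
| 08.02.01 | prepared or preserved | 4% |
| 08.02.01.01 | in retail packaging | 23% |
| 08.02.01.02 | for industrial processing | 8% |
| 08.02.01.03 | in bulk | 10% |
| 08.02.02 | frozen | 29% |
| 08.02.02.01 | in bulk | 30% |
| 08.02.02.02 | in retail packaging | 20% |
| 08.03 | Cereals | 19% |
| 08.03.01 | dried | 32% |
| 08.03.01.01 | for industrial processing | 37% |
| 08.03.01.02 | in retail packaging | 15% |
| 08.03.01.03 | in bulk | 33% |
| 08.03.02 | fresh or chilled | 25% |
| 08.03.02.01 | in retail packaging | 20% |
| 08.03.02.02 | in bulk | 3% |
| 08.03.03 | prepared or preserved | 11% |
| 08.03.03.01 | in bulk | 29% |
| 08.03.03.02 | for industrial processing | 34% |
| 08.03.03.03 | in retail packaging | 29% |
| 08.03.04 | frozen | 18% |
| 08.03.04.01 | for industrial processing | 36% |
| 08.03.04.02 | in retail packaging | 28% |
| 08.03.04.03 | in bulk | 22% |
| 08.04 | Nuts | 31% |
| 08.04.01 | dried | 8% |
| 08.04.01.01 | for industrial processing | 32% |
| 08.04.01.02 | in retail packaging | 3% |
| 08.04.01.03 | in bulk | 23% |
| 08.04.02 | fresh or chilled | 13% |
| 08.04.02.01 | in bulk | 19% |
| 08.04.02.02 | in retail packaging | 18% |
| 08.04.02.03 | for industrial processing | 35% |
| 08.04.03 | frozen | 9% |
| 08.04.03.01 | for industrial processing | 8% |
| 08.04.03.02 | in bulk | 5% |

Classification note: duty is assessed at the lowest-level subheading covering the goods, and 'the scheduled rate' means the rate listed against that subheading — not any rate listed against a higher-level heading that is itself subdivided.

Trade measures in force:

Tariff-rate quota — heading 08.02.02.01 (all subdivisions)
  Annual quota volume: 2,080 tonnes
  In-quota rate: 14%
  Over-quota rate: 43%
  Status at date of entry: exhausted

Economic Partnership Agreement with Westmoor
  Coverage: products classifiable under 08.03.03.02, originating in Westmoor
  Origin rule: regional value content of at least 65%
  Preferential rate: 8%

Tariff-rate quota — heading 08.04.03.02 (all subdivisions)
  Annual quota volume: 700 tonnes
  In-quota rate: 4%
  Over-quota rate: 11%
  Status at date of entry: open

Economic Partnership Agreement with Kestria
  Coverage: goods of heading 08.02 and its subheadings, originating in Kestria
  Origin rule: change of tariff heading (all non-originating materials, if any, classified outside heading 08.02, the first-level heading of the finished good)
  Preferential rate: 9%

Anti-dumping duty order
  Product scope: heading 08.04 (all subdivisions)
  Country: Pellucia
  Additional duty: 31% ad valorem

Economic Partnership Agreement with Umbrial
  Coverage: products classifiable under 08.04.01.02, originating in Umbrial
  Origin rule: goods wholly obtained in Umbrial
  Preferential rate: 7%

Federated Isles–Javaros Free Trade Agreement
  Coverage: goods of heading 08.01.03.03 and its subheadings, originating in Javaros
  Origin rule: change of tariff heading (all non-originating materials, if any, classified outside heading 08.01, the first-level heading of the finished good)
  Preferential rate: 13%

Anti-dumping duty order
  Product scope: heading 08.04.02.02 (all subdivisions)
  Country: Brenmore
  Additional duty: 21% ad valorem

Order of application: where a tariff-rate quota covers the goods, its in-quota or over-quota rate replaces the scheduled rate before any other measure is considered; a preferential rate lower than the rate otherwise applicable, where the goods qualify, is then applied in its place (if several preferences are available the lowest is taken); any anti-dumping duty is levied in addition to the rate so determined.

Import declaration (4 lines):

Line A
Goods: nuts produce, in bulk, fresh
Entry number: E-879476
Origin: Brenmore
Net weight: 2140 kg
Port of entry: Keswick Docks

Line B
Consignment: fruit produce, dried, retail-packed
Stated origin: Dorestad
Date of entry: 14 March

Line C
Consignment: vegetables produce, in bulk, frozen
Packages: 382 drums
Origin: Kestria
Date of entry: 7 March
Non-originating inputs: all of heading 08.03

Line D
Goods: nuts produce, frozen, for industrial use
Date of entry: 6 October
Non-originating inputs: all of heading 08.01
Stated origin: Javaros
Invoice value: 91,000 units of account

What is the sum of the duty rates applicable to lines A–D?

41%

Line A: nuts → 08.04; fresh → 08.04.02; in bulk → 08.04.02.01. Scheduled 19%. No special measure applies. → 19%.
Line B: fruit → 08.01; dried → 08.01.01; retail-packed → 08.01.01.01. Scheduled 5%. No special measure applies. → 5%.
Line C: vegetables → 08.02; frozen → 08.02.02; in bulk → 08.02.02.01. Scheduled 30%. quota on 08.02.02.01 exhausted → over-quota 43%; Kestria agreement on 08.02: CTH met → 9% available; preferential 9%. → 9%.
Line D: nuts → 08.04; frozen → 08.04.03; for industrial use → 08.04.03.01. Scheduled 8%. Javaros agreement on 08.01.03.03: 08.04.03.01 not covered. → 8%.
Sum: 19% + 5% + 9% + 8% = 41%.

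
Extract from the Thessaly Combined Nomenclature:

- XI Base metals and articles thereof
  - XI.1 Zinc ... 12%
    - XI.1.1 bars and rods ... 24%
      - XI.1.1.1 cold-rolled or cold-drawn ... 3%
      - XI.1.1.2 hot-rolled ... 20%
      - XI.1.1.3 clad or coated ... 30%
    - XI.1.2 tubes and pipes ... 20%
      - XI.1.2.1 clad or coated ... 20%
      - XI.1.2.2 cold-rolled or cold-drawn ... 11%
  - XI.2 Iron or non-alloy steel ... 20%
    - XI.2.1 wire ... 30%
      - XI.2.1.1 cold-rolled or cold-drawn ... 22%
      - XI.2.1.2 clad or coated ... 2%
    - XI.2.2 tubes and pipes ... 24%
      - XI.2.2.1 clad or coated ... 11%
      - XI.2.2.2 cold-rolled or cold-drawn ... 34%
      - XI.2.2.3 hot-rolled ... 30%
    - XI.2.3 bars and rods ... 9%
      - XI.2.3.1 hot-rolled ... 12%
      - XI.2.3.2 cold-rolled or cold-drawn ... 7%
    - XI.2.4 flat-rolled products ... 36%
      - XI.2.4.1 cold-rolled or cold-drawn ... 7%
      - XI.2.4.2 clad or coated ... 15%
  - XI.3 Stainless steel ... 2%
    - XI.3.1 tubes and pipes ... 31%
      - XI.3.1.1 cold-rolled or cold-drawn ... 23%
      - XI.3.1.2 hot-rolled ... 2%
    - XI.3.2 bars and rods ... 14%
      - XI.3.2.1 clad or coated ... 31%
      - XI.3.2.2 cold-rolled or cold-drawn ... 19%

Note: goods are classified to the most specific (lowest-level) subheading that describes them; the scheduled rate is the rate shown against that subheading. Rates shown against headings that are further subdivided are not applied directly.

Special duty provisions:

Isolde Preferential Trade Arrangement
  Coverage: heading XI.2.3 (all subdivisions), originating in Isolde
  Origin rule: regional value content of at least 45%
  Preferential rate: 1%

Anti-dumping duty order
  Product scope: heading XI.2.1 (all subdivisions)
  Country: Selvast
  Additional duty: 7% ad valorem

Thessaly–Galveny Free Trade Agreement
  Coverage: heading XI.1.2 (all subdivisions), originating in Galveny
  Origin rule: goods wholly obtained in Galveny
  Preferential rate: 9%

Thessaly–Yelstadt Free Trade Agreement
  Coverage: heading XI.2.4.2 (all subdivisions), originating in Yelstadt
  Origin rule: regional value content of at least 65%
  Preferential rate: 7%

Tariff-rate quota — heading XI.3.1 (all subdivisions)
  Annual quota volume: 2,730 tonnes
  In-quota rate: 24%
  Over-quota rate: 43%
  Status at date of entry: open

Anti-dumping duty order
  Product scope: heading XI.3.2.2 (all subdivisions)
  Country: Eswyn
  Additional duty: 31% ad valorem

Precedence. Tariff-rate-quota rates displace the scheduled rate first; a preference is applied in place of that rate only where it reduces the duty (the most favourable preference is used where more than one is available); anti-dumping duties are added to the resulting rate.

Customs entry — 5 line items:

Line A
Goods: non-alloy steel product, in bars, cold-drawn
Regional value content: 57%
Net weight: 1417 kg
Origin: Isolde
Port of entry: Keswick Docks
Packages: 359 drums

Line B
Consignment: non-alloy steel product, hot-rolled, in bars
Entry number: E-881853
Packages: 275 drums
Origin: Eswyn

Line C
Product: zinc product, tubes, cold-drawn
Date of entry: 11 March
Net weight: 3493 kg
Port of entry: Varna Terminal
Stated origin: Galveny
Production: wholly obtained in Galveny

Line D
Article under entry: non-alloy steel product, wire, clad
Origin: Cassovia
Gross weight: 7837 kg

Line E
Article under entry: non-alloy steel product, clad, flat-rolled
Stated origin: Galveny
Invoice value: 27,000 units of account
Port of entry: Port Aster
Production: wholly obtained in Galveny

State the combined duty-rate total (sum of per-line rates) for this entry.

Line A: non-alloy steel → XI.2; in bars → XI.2.3; cold-drawn → XI.2.3.2. Scheduled 7%. Isolde agreement on XI.2.3: RVC ≥ 45% → 1% available; preferential 1%. → 1%.
Line B: non-alloy steel → XI.2; in bars → XI.2.3; hot-rolled → XI.2.3.1. Scheduled 12%. No special measure applies. → 12%.
Line C: zinc → XI.1; tubes → XI.1.2; cold-drawn → XI.1.2.2. Scheduled 11%. Galveny agreement on XI.1.2: wholly obtained → 9% available; preferential 9%. → 9%.
Line D: non-alloy steel → XI.2; wire → XI.2.1; clad → XI.2.1.2. Scheduled 2%. No special measure applies. → 2%.
Line E: non-alloy steel → XI.2; flat-rolled → XI.2.4; clad → XI.2.4.2. Scheduled 15%. Galveny agreement on XI.1.2: XI.2.4.2 not covered. → 15%.
Sum: 1% + 12% + 9% + 2% + 15% = 39%.

39%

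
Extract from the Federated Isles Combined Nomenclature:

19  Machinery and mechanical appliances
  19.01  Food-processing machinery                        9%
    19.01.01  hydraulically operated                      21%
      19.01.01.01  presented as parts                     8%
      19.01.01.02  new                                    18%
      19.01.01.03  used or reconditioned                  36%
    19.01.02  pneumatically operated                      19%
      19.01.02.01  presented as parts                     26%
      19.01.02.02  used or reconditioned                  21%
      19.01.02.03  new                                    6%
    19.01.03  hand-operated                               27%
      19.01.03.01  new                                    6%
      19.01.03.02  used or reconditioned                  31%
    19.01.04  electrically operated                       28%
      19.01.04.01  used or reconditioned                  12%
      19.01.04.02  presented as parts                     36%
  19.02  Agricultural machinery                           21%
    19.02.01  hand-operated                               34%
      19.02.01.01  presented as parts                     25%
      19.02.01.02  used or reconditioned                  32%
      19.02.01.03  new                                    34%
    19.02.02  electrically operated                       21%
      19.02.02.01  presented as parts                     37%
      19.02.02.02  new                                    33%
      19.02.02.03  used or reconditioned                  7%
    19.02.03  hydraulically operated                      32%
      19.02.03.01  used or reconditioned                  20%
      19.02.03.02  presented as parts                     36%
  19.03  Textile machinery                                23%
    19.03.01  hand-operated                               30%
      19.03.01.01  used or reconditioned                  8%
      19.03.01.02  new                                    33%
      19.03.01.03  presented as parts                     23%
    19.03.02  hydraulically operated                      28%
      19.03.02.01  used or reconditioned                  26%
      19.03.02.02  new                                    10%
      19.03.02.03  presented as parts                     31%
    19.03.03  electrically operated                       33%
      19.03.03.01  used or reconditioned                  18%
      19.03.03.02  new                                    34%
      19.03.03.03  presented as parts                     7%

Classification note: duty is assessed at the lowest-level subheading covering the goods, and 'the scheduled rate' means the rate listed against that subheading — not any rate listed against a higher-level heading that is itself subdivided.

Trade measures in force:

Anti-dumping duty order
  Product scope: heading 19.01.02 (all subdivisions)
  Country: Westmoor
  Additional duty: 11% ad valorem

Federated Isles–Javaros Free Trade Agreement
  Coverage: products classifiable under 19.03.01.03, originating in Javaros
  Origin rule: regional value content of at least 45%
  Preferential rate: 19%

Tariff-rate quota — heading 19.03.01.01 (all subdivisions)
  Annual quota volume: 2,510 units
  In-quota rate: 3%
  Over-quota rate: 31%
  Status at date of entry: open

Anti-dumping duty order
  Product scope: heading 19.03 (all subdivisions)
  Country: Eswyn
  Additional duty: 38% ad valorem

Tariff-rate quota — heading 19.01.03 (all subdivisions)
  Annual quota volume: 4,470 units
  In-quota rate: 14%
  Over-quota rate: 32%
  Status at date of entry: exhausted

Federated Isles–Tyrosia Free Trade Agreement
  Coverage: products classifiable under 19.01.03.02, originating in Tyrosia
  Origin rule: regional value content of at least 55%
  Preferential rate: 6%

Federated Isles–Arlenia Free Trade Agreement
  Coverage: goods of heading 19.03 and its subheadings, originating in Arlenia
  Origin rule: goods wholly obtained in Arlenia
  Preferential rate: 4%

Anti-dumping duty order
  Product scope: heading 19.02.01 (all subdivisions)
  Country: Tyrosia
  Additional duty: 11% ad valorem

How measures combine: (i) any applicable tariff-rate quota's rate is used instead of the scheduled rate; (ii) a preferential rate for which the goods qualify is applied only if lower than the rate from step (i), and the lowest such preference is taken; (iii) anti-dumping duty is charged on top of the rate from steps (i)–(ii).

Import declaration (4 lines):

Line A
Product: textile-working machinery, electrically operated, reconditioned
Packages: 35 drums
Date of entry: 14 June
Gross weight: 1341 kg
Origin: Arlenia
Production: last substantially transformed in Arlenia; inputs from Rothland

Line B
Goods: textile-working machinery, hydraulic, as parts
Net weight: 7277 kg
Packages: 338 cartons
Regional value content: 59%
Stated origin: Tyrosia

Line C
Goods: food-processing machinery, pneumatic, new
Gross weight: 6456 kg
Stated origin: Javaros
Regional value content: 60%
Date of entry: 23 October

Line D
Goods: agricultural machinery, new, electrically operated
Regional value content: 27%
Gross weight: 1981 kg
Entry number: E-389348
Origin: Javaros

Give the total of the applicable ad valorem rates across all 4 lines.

Line A: textile-working → 19.03; electrically operated → 19.03.03; reconditioned → 19.03.03.01. Scheduled 18%. Arlenia agreement on 19.03: not wholly obtained. → 18%.
Line B: textile-working → 19.03; hydraulic → 19.03.02; as parts → 19.03.02.03. Scheduled 31%. Tyrosia agreement on 19.01.03.02: 19.03.02.03 not covered. → 31%.
Line C: food-processing → 19.01; pneumatic → 19.01.02; new → 19.01.02.03. Scheduled 6%. Javaros agreement on 19.03.01.03: 19.01.02.03 not covered. → 6%.
Line D: agricultural → 19.02; electrically operated → 19.02.02; new → 19.02.02.02. Scheduled 33%. Javaros agreement on 19.03.01.03: 19.02.02.02 not covered. → 33%.
Sum: 18% + 31% + 6% + 33% = 88%.

88%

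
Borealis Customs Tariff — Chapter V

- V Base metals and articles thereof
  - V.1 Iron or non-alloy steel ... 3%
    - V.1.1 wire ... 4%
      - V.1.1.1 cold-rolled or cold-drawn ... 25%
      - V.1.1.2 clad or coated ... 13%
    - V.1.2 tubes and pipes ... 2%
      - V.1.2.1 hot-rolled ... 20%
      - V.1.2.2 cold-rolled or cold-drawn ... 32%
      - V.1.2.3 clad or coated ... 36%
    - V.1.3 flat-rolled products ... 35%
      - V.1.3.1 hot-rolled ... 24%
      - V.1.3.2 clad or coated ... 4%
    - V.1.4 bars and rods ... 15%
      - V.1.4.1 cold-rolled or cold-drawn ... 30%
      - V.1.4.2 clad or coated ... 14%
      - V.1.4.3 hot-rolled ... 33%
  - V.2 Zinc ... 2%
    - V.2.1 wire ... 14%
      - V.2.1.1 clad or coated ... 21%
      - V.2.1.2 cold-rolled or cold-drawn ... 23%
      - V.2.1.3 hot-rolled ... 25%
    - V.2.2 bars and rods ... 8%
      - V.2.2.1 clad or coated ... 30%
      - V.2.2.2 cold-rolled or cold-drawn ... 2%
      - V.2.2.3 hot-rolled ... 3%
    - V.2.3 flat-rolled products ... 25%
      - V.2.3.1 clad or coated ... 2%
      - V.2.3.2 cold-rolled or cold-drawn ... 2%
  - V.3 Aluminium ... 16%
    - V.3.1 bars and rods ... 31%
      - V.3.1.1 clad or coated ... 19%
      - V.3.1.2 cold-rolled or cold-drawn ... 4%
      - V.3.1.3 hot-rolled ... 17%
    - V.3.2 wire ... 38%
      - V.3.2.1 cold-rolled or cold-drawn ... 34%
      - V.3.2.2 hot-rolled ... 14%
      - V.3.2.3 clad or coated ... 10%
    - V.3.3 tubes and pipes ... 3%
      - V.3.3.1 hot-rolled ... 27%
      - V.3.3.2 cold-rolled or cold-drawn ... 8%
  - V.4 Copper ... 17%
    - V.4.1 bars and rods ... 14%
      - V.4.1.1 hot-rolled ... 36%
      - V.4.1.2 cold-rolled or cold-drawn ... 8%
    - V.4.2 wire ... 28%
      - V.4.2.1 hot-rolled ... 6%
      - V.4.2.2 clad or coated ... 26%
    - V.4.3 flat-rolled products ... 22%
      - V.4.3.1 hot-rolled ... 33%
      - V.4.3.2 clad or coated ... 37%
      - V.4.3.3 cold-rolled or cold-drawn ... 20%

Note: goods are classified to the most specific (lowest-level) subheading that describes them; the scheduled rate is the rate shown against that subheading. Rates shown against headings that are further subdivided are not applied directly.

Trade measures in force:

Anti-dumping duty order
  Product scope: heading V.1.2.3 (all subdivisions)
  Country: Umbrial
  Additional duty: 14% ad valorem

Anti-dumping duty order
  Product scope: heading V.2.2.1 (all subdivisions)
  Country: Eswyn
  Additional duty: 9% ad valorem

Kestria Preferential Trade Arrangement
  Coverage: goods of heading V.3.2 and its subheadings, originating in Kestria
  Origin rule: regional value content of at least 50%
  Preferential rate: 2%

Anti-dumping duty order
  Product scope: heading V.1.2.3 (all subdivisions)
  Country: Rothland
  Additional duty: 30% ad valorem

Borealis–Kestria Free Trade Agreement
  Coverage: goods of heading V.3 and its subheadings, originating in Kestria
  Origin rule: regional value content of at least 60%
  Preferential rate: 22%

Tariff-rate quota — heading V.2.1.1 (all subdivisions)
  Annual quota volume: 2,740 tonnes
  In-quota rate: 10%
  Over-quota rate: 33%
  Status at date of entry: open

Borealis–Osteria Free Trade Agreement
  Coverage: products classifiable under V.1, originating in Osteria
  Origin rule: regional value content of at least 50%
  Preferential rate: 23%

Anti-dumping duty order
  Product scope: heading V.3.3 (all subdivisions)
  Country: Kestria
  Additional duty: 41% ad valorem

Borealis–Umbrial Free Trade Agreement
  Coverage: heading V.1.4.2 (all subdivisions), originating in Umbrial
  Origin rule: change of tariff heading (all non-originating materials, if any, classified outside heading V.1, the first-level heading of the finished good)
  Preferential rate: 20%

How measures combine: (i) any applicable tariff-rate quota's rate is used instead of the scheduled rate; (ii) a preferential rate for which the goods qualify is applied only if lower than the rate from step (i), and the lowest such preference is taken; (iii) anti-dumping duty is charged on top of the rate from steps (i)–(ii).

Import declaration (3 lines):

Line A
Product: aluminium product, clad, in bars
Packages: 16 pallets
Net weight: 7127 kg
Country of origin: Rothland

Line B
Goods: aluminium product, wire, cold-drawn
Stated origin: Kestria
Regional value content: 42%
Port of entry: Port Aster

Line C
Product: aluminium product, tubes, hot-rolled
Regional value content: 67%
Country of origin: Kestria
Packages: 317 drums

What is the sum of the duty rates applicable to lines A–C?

116%

Line A: aluminium → V.3; in bars → V.3.1; clad → V.3.1.1. Scheduled 19%. No special measure applies. → 19%.
Line B: aluminium → V.3; wire → V.3.2; cold-drawn → V.3.2.1. Scheduled 34%. Kestria agreement on V.3.2: RVC < 50%; Kestria agreement on V.3: RVC < 60%. → 34%.
Line C: aluminium → V.3; tubes → V.3.3; hot-rolled → V.3.3.1. Scheduled 27%. Kestria agreement on V.3.2: V.3.3.1 not covered; Kestria agreement on V.3: RVC ≥ 60% → 22% available; preferential 22%; anti-dumping (Kestria, V.3.3): +41%; total 22% + 41% = 63%. → 63%.
Sum: 19% + 34% + 63% = 116%.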